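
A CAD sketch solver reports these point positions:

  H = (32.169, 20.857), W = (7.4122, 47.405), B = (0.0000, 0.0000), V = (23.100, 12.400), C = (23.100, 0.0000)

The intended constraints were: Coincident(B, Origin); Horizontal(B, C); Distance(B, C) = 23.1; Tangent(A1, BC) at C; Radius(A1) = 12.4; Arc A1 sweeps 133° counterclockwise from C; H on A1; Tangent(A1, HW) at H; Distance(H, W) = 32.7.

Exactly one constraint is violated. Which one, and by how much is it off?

Distance(H, W) = 32.7 — off by 3.60.

B = (0.00, 0.00) ✓; B.y = 0.00, C.y = 0.00 ✓; |BC| = 23.10 ✓; ∠(VC, CB) = 90.00° ✓; |VC| = 12.40 ✓; bearing(V→H) − bearing(V→C) = 133.0° ✓; |VH| = 12.40 ✓; ∠(VH, HW) = 90.00° ✓; |HW| = 36.30 ✗.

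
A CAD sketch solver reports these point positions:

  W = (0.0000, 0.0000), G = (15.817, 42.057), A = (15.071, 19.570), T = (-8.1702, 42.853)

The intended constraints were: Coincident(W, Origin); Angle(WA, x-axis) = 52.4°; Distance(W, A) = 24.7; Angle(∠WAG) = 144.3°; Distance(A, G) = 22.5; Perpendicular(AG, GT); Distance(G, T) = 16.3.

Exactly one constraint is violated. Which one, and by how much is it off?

Distance(G, T) = 16.3 — off by 7.70.

W = (0.00, 0.00) ✓; WA at 52.40° ✓; |WA| = 24.70 ✓; ∠WAG = 144.3° ✓; |AG| = 22.50 ✓; ∠(AG, GT) = 90.00° ✓; |GT| = 24.00 ✗.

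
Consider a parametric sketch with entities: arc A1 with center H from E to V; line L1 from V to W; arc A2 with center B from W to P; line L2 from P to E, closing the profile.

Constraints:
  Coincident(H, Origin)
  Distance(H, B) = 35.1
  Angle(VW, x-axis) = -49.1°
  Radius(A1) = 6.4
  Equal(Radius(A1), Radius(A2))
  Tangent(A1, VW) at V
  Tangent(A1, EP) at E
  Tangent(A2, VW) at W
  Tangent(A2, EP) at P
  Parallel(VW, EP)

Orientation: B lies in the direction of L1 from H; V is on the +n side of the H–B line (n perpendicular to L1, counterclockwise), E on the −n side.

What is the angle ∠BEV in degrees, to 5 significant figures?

79.666°

H is at the origin and B lies 35.1 along u from H, so B = 35.1·u = (22.981, -26.530). Tangency of A1 to both parallel lines with radius 6.4 puts V and E at H ± 6.4·n: V = (4.8375, 4.1903), E = (-4.8375, -4.1903). Then cos ∠BEV = EB·EV / (|EB||EV|), giving 79.666°.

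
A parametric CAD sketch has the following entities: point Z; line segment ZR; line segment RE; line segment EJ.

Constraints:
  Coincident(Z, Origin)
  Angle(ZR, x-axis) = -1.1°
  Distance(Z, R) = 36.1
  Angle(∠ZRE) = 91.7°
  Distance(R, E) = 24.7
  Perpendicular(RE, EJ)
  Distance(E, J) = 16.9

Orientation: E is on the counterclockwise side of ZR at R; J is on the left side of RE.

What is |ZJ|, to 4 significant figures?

32.13

∠ZRE = 91.7°, so RE runs at -1.1° + (180° − 91.7°) = 87.20° from the x-axis; with |RE| = 24.7, E = R + 24.7·(cos 87.20°, sin 87.20°) = (37.30, 23.98). RE is perpendicular to EJ; with |EJ| = 16.9 on the left of RE, J = E + 16.9·(-0.9988, 0.04885) = (20.42, 24.80). Then |ZJ| = |J − Z| = 32.13.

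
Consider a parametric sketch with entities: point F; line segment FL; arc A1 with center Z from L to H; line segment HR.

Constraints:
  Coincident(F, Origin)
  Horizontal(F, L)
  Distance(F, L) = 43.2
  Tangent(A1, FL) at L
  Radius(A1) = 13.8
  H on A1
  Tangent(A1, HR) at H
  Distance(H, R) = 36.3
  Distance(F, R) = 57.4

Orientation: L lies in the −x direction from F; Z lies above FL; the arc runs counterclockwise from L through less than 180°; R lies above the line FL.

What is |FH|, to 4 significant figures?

32.35

Checks: F.y = 0.00, L.y = 0.00 ✓; |ZL| = 13.80 ✓; |ZH| = 13.80 ✓; ∠(ZH, HR) = 90.00° ✓; |HR| = 36.30 ✓; |FR| = 57.40 ✓.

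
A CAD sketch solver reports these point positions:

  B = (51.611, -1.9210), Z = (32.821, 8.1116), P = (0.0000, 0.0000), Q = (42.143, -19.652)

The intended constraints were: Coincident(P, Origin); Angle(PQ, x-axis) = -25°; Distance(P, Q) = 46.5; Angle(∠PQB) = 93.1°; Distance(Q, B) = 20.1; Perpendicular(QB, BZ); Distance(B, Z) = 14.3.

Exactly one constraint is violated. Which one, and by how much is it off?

Distance(B, Z) = 14.3 — off by 7.00.

P = (0.00, 0.00) ✓; PQ at -25.00° ✓; |PQ| = 46.50 ✓; ∠PQB = 93.10° ✓; |QB| = 20.10 ✓; ∠(QB, BZ) = 90.00° ✓; |BZ| = 21.30 ✗.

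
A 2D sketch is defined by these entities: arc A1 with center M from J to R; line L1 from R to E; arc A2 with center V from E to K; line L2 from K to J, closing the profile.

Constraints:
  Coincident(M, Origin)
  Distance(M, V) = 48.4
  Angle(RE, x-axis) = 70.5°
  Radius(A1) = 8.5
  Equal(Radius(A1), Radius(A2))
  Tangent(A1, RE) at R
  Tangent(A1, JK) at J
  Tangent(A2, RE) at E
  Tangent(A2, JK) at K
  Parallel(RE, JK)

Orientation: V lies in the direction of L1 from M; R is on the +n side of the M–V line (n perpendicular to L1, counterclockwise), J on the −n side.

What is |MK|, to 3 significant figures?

49.1

The slot axis is L1's direction at 70.5°, so u = (cos 70.5°, sin 70.5°) = (0.334, 0.943) and n = (−sin 70.5°, cos 70.5°) = (-0.943, 0.334). M is at the origin and V lies 48.4 along u from M, so V = 48.4·u = (16.2, 45.6). Tangency of A1 to both parallel lines with radius 8.5 puts R and J at M ± 8.5·n: R = (-8.01, 2.84), J = (8.01, -2.84). Equal radii place E and K the same way about V: E = V + 8.5·n = (8.14, 48.5), K = V − 8.5·n = (24.2, 42.8). Then |MK| = |K − M| = 49.1.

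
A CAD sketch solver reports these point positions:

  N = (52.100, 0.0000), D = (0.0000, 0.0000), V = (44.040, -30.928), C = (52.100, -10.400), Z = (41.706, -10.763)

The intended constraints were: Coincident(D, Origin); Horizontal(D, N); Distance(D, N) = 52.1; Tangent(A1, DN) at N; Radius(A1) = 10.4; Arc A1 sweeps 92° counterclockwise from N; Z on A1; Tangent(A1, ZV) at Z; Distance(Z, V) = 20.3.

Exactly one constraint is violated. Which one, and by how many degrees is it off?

Tangent(A1, ZV) at Z — off by 4.60°.

D = (0.00, 0.00) ✓; D.y = 0.00, N.y = 0.00 ✓; |DN| = 52.10 ✓; ∠(CN, ND) = 90.00° ✓; |CN| = 10.40 ✓; bearing(C→Z) − bearing(C→N) = 92.00° ✓; |CZ| = 10.40 ✓; ∠(CZ, ZV) = 85.40° ✗; |ZV| = 20.30 ✓.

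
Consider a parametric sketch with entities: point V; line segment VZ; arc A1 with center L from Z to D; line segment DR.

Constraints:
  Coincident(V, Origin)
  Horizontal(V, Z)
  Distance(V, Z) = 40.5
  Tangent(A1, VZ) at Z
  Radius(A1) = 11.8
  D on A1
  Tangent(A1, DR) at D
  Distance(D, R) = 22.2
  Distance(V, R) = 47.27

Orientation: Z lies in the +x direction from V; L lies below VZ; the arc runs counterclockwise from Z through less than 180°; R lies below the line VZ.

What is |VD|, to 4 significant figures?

31.68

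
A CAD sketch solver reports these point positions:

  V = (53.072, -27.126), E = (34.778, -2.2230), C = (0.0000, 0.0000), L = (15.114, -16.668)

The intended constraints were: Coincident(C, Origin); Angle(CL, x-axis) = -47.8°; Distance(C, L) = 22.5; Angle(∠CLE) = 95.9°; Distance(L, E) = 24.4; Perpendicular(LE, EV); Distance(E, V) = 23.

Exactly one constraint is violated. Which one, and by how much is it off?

Distance(E, V) = 23 — off by 7.90.

C = (0.00, 0.00) ✓; CL at -47.80° ✓; |CL| = 22.50 ✓; ∠CLE = 95.90° ✓; |LE| = 24.40 ✓; ∠(LE, EV) = 90.00° ✓; |EV| = 30.90 ✗.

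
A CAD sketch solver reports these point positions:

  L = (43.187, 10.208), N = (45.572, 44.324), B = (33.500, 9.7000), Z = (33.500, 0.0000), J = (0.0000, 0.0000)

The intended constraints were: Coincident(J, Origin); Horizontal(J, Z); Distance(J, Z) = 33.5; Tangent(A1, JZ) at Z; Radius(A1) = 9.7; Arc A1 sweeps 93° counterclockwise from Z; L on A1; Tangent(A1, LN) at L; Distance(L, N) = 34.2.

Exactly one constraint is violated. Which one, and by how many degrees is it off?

Tangent(A1, LN) at L — off by 7.00°.

J = (0.00, 0.00) ✓; J.y = 0.00, Z.y = 0.00 ✓; |JZ| = 33.50 ✓; ∠(BZ, ZJ) = 90.00° ✓; |BZ| = 9.700 ✓; bearing(B→L) − bearing(B→Z) = 93.00° ✓; |BL| = 9.700 ✓; ∠(BL, LN) = 97.00° ✗; |LN| = 34.20 ✓.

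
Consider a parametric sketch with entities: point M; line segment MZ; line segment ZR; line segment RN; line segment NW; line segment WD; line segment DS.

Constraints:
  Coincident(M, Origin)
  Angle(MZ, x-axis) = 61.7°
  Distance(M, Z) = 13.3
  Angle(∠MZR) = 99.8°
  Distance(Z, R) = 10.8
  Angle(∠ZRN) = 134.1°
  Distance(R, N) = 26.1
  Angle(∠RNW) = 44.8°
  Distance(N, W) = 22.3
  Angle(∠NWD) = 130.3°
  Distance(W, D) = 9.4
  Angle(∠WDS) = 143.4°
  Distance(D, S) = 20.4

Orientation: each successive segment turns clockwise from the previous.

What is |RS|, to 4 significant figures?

14.44

M is at the origin; MZ runs at 61.7° with length 13.3, so Z = (6.305, 11.71). ∠MZR = 99.8° gives ZR at -18.50° from the x-axis; with |ZR| = 10.8, R = (16.55, 8.283). ∠ZRN = 134.1° gives RN at -64.40° from the x-axis; with |RN| = 26.1, N = (27.82, -15.25). ∠RNW = 44.8° gives NW at 160.4° from the x-axis; with |NW| = 22.3, W = (6.817, -7.774). ∠NWD = 130.3° gives WD at 110.7° from the x-axis; with |WD| = 9.4, D = (3.494, 1.019). ∠WDS = 143.4° gives DS at 74.10° from the x-axis; with |DS| = 20.4, S = (9.083, 20.64). Then |RS| = |S − R| = 14.44.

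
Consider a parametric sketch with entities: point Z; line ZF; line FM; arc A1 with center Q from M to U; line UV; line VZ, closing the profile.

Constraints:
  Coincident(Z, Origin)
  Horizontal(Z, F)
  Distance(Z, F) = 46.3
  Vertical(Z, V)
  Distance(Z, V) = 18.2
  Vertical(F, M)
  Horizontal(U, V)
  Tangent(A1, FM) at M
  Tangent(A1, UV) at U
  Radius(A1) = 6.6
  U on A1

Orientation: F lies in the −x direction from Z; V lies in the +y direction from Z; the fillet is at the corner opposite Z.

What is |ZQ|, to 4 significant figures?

41.36

Z is at the origin; Z and F share the same y with |ZF| = 46.3 and F on the −x side, so F = (-46.30, 0.000). Z and V share the same x with |ZV| = 18.2 and V on the +y side, so V = (0.000, 18.20). The virtual corner opposite Z is at (-46.30, 18.20). The tangent condition forces QM to be normal to FM and A1 meets UV tangentially, so QU is at right angles to UV, with radius 6.6, so the center Q sits 6.6 in from both sides at Q = (-39.70, 11.60). Then |ZQ| = |Q − Z| = 41.36.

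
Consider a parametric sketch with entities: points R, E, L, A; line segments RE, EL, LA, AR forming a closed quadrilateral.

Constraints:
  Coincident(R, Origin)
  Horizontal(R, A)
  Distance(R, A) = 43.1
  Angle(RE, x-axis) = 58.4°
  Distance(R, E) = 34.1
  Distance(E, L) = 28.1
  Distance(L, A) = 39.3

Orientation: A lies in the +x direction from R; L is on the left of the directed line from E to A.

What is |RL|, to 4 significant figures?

59.01

R is at the origin; RA is horizontal with |RA| = 43.1 and A in +x, so A = (43.1, 0). RE runs at 58.4° with |RE| = 34.1, so E = (17.87, 29.04). L is determined by |EL| = 28.1 and |LA| = 39.3 together: it lies at the intersection of circle(E, 28.1) and circle(A, 39.3). With |EA| = 38.47, the foot of the radical line on EA is 9.426 from E and the perpendicular offset is √(28.1² − 9.426²) = 26.47. Taking the left-of-EA solution: L = (44.03, 39.29).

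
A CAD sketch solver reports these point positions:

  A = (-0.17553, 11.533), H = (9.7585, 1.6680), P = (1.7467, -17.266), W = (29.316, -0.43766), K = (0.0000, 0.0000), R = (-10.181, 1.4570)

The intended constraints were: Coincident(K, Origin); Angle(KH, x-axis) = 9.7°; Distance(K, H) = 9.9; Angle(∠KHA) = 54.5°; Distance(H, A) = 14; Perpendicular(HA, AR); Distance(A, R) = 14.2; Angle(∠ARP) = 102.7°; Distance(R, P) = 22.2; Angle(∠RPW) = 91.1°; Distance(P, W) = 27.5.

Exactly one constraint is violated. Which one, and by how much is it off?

Distance(P, W) = 27.5 — off by 4.80.

K = (0.00, 0.00) ✓; KH at 9.700° ✓; |KH| = 9.900 ✓; ∠KHA = 54.50° ✓; |HA| = 14.00 ✓; ∠(HA, AR) = 90.00° ✓; |AR| = 14.20 ✓; ∠ARP = 102.7° ✓; |RP| = 22.20 ✓; ∠RPW = 91.10° ✓; |PW| = 32.30 ✗.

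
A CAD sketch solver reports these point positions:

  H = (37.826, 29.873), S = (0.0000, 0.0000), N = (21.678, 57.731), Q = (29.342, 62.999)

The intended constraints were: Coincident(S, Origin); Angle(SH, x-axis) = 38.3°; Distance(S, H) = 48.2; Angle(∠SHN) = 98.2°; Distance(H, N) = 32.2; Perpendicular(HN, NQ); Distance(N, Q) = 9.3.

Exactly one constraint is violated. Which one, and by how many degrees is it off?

Perpendicular(HN, NQ) — off by 4.40°.

S = (0.00, 0.00) ✓; SH at 38.30° ✓; |SH| = 48.20 ✓; ∠SHN = 98.20° ✓; |HN| = 32.20 ✓; ∠(HN, NQ) = 85.60° ✗; |NQ| = 9.300 ✓.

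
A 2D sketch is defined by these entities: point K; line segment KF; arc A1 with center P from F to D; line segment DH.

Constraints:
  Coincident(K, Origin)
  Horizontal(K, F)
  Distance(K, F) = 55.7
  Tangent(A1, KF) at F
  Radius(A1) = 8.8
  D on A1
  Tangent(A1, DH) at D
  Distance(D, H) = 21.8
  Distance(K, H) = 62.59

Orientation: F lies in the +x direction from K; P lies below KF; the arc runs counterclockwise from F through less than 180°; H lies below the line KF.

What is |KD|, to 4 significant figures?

48.63

Checks: K.y = 0.00, F.y = 0.00 ✓; |KF| = 55.70 ✓; |PD| = 8.800 ✓; ∠(PD, DH) = 90.00° ✓; |DH| = 21.80 ✓; |KH| = 62.59 ✓.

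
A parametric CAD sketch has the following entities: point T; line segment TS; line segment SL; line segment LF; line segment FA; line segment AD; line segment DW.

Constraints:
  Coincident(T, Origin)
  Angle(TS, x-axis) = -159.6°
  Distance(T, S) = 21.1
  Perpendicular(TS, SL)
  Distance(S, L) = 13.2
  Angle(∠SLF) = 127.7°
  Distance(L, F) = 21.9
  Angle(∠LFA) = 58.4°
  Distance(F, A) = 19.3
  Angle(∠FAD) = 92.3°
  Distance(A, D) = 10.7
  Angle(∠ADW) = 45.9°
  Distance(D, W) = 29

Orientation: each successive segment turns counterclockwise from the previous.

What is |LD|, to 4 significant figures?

11.47

∠LFA = 58.4° gives FA at 104.3° from the x-axis; with |FA| = 19.3, A = (0.9667, -7.537). ∠FAD = 92.3° gives AD at -168.0° from the x-axis; with |AD| = 10.7, D = (-9.499, -9.762). Then |LD| = |D − L| = 11.47.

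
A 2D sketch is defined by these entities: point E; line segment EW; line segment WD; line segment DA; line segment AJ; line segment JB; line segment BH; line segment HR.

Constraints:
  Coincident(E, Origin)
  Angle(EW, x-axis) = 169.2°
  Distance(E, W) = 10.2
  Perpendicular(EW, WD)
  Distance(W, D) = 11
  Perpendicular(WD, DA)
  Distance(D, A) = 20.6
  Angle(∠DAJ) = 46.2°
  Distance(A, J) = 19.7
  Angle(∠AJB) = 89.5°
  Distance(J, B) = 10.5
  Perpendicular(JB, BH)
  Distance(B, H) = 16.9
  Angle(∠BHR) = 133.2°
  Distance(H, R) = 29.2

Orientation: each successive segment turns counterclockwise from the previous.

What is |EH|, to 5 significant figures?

16.244

∠AJB = 89.5° gives JB at -146.50° from the x-axis; with |JB| = 10.5, B = (-11.331, -2.0275). JB is perpendicular to BH, so BH runs at -56.500°; with |BH| = 16.9, H = (-2.0029, -16.120). Then |EH| = |H − E| = 16.244.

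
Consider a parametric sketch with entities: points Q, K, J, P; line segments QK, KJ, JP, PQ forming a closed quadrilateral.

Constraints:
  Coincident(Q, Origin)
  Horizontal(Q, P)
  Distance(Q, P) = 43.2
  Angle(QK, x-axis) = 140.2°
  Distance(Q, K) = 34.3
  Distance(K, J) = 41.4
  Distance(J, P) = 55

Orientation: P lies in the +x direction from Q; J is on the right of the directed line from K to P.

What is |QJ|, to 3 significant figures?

18.5

Checks: |KJ| = 41.40 ✓; |JP| = 55.00 ✓.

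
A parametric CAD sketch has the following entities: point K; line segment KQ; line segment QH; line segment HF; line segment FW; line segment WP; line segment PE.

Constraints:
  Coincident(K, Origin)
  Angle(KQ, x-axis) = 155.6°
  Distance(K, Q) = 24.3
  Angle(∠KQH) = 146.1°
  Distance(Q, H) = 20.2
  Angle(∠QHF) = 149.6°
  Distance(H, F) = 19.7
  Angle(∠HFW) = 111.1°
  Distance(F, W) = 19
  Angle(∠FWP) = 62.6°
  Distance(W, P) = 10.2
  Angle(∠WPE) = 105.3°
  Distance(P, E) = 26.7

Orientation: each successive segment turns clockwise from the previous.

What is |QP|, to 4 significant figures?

34.42

∠HFW = 111.1° gives FW at 22.40° from the x-axis; with |FW| = 19.0, W = (-15.62, 54.16). ∠FWP = 62.6° gives WP at -95.00° from the x-axis; with |WP| = 10.2, P = (-16.51, 44.00). Then |QP| = |P − Q| = 34.42.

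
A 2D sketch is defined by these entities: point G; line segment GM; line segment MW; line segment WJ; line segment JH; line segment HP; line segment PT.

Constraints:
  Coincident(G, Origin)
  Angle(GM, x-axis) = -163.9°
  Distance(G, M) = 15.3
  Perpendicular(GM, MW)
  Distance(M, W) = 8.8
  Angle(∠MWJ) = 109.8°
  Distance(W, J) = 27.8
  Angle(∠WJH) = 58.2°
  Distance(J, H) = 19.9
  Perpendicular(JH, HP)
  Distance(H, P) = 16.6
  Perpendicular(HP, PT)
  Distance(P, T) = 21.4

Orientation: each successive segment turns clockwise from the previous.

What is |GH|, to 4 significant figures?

6.834

∠MWJ = 109.8° gives WJ at 35.90° from the x-axis; with |WJ| = 27.8, J = (5.379, 20.51). ∠WJH = 58.2° gives JH at -85.90° from the x-axis; with |JH| = 19.9, H = (6.802, 0.6640). Then |GH| = |H − G| = 6.834.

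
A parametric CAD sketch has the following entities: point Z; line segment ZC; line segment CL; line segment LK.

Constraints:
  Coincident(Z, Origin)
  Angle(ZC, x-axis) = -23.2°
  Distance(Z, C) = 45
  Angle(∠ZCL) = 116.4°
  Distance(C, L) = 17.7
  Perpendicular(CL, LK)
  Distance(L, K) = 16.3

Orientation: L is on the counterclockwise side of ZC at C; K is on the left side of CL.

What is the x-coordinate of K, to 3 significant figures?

44.3

Z is at the origin; ZC runs at -23.2° with length 45.0, so C = 45.0·(cos -23.2°, sin -23.2°) = (41.4, -17.7). ∠ZCL = 116.4°, so CL runs at -23.2° + (180° − 116.4°) = 40.4° from the x-axis; with |CL| = 17.7, L = C + 17.7·(cos 40.4°, sin 40.4°) = (54.8, -6.26). The perpendicularity gives LK at right angles to CL; with |LK| = 16.3 on the left of CL, K = L + 16.3·(-0.648, 0.762) = (44.3, 6.16). So K.x = 44.3.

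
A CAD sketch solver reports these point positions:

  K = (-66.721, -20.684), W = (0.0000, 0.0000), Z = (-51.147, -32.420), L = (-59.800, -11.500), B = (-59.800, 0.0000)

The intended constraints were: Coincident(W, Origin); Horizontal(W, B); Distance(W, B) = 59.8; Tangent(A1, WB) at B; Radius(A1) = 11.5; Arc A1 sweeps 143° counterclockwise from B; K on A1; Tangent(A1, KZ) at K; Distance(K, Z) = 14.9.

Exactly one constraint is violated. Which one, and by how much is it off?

Distance(K, Z) = 14.9 — off by 4.60.

W = (0.00, 0.00) ✓; W.y = 0.00, B.y = 0.00 ✓; |WB| = 59.80 ✓; ∠(LB, BW) = 90.00° ✓; |LB| = 11.50 ✓; bearing(L→K) − bearing(L→B) = 143.0° ✓; |LK| = 11.50 ✓; ∠(LK, KZ) = 90.00° ✓; |KZ| = 19.50 ✗.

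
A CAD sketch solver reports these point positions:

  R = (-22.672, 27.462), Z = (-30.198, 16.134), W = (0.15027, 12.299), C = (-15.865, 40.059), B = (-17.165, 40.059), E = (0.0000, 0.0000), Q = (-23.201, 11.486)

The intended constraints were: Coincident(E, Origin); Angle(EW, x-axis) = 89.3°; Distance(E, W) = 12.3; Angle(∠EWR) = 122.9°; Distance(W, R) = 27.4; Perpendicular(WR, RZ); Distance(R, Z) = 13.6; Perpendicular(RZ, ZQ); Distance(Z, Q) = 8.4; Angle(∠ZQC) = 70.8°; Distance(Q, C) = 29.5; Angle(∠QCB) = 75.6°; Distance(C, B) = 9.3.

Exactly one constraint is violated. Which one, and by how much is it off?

Distance(C, B) = 9.3 — off by 8.00.

E = (0.00, 0.00) ✓; EW at 89.30° ✓; |EW| = 12.30 ✓; ∠EWR = 122.9° ✓; |WR| = 27.40 ✓; ∠(WR, RZ) = 90.00° ✓; |RZ| = 13.60 ✓; ∠(RZ, ZQ) = 90.00° ✓; |ZQ| = 8.400 ✓; ∠ZQC = 70.80° ✓; |QC| = 29.50 ✓; ∠QCB = 75.60° ✓; |CB| = 1.300 ✗.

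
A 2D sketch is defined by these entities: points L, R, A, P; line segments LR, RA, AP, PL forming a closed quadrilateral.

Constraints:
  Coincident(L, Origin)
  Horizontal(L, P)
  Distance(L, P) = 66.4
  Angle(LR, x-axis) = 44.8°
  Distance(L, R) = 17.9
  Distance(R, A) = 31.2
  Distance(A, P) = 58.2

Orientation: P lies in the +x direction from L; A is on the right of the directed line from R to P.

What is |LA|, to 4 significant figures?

21.69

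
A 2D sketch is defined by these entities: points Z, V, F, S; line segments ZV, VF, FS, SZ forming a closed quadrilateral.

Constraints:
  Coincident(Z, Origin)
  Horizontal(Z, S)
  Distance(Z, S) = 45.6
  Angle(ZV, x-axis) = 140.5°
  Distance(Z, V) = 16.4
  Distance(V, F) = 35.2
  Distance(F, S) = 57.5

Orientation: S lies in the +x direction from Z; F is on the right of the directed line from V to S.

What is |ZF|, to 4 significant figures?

25.10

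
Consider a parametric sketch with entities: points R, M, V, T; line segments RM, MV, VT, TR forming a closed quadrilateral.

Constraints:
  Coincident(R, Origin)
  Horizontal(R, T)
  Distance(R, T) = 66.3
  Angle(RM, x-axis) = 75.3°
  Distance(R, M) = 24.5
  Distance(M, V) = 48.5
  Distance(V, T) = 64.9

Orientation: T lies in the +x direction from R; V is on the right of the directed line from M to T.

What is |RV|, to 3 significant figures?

25.6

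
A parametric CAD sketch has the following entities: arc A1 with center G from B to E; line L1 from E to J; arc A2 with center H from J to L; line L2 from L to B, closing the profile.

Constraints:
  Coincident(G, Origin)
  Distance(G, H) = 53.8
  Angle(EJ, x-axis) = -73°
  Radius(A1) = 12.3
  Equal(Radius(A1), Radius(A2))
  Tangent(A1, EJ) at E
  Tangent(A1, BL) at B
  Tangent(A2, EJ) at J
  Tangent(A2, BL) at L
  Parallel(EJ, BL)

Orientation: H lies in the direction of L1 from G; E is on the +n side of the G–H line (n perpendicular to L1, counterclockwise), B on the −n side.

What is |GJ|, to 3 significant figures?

55.2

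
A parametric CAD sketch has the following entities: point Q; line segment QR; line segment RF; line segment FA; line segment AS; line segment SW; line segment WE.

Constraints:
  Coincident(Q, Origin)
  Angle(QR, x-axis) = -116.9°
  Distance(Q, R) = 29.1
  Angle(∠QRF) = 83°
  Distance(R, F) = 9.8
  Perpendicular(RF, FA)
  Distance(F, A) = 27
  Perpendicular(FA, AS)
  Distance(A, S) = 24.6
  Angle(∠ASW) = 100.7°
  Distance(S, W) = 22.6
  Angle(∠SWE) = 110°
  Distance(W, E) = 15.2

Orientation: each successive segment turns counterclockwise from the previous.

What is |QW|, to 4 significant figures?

32.99

Q is at the origin; QR runs at -116.9° with length 29.1, so R = (-13.17, -25.95). ∠QRF = 83.0° gives RF at -19.90° from the x-axis; with |RF| = 9.8, F = (-3.951, -29.29). The perpendicularity gives FA at right angles to RF, so FA runs at 70.10°; with |FA| = 27.0, A = (5.239, -3.899). FA ⟂ AS, so AS runs at 160.1°; with |AS| = 24.6, S = (-17.89, 4.474). ∠ASW = 100.7° gives SW at -120.6° from the x-axis; with |SW| = 22.6, W = (-29.40, -14.98). Then |QW| = |W − Q| = 32.99.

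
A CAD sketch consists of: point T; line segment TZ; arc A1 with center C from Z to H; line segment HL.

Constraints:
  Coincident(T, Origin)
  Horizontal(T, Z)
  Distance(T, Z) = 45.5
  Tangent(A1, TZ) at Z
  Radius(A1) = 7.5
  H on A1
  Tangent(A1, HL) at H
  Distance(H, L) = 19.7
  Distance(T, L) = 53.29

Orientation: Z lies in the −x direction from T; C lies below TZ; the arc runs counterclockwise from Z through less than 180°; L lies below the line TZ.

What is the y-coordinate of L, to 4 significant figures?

-28.57

T is at the origin; TZ is horizontal with |TZ| = 45.5 and Z on the −x side, so Z = (-45.50, 0.000). A1 meets TZ tangentially, so CZ is at right angles to TZ, so C = Z + (0, -7.5) = (-45.50, -7.500). Since CH ⟂ HL (tangency), |CL| = √(7.5² + 19.7²) = 21.08 regardless of where H sits on A1. So L lies on both circle(T, 53.29) and circle(C, 21.08); the below-TZ intersection is L = (-44.98, -28.57). H is the foot of the tangent from L: H = (-52.44, -10.34).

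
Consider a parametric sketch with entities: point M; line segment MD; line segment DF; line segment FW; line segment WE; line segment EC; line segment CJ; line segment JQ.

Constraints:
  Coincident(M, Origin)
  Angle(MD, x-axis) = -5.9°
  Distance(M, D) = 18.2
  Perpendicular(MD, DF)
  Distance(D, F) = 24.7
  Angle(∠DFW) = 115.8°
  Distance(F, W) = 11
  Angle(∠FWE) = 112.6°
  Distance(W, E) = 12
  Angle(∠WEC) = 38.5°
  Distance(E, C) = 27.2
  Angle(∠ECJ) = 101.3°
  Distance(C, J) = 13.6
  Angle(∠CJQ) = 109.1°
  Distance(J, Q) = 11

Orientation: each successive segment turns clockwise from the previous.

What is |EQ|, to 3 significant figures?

27.8

∠ECJ = 101.3° gives CJ at -87.7° from the x-axis; with |CJ| = 13.6, J = (24.5, -39.2). ∠CJQ = 109.1° gives JQ at -159° from the x-axis; with |JQ| = 11.0, Q = (14.3, -43.2). Then |EQ| = |Q − E| = 27.8.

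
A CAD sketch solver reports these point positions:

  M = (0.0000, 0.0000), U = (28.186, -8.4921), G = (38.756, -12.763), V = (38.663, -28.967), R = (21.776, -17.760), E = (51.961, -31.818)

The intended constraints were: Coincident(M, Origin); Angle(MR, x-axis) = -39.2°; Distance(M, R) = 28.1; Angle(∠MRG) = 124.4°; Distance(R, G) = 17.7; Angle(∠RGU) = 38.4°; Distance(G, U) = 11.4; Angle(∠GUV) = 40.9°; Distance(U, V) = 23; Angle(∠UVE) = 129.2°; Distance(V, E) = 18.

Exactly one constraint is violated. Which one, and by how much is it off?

Distance(V, E) = 18 — off by 4.40.

M = (0.00, 0.00) ✓; MR at -39.20° ✓; |MR| = 28.10 ✓; ∠MRG = 124.4° ✓; |RG| = 17.70 ✓; ∠RGU = 38.40° ✓; |GU| = 11.40 ✓; ∠GUV = 40.90° ✓; |UV| = 23.00 ✓; ∠UVE = 129.2° ✓; |VE| = 13.60 ✗.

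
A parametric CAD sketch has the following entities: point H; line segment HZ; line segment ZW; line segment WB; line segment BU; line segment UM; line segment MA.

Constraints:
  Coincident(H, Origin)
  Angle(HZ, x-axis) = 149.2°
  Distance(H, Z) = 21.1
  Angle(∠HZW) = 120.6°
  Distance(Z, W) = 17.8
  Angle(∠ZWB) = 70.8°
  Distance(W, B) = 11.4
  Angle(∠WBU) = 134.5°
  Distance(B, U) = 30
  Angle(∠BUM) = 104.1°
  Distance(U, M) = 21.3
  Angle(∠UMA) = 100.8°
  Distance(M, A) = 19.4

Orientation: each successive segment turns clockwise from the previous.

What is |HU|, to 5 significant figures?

5.9045

H is at the origin; HZ runs at 149.2° with length 21.1, so Z = (-18.124, 10.804). ∠HZW = 120.6° gives ZW at 89.800° from the x-axis; with |ZW| = 17.8, W = (-18.062, 28.604). ∠ZWB = 70.8° gives WB at -19.400° from the x-axis; with |WB| = 11.4, B = (-7.3092, 24.817). ∠WBU = 134.5° gives BU at -64.900° from the x-axis; with |BU| = 30.0, U = (5.4168, -2.3497). Then |HU| = |U − H| = 5.9045.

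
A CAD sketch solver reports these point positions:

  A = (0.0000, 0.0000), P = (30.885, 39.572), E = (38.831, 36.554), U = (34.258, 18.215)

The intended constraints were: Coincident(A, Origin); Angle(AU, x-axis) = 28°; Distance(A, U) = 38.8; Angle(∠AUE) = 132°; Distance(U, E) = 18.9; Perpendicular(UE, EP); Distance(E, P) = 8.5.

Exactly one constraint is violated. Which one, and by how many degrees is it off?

Perpendicular(UE, EP) — off by 6.80°.

A = (0.00, 0.00) ✓; AU at 28.00° ✓; |AU| = 38.80 ✓; ∠AUE = 132.0° ✓; |UE| = 18.90 ✓; ∠(UE, EP) = 83.20° ✗; |EP| = 8.500 ✓.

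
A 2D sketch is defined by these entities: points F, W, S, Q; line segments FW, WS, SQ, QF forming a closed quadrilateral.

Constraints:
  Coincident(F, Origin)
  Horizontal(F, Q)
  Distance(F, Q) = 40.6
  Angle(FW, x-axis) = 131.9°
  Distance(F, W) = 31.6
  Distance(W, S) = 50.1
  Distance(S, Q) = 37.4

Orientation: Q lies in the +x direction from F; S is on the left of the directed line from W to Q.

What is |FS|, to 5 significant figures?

44.666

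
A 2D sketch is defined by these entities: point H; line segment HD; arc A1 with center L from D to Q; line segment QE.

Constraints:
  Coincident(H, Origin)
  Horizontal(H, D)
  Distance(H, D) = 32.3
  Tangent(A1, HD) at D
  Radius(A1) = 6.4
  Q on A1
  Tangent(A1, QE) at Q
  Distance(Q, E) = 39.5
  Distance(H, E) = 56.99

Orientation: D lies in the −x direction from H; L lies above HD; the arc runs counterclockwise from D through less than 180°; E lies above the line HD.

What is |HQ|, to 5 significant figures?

27.076

H is at the origin; H and D share the same y with |HD| = 32.3 and D on the −x side, so D = (-32.300, 0.0000). A1 meets HD tangentially, so LD is at right angles to HD, so L = D + (0, 6.4) = (-32.300, 6.4000). Since LQ ⟂ QE (tangency), |LE| = √(6.4² + 39.5²) = 40.015 regardless of where Q sits on A1. So E lies on both circle(H, 56.99) and circle(L, 40.015); the above-HD intersection is E = (-33.079, 46.408). Q is the foot of the tangent from E: Q = (-26.004, 7.5464).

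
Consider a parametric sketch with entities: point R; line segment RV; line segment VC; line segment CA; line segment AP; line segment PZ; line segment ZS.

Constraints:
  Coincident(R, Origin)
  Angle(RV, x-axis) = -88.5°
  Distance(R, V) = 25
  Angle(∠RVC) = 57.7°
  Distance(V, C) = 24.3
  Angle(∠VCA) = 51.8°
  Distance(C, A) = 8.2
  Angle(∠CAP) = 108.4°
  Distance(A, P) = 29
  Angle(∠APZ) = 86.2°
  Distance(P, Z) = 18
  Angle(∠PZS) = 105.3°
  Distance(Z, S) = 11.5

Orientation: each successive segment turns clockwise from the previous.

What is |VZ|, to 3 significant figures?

19.9

R is at the origin; RV runs at -88.5° with length 25.0, so V = (0.654, -25.0). ∠RVC = 57.7° gives VC at 149° from the x-axis; with |VC| = 24.3, C = (-20.2, -12.5). ∠VCA = 51.8° gives CA at 21.0° from the x-axis; with |CA| = 8.2, A = (-12.6, -9.61). ∠CAP = 108.4° gives AP at -50.6° from the x-axis; with |AP| = 29.0, P = (5.84, -32.0). ∠APZ = 86.2° gives PZ at -144° from the x-axis; with |PZ| = 18.0, Z = (-8.79, -42.5). Then |VZ| = |Z − V| = 19.9.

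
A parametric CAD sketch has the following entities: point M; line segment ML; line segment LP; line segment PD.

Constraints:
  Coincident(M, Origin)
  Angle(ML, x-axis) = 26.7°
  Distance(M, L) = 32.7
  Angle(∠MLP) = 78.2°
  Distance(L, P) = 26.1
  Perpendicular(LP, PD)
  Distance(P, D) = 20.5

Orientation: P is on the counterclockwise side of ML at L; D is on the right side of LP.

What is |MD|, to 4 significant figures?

55.98

M is at the origin; ML runs at 26.7° with length 32.7, so L = 32.7·(cos 26.7°, sin 26.7°) = (29.21, 14.69). ∠MLP = 78.2°, so LP runs at 26.7° + (180° − 78.2°) = 128.5° from the x-axis; with |LP| = 26.1, P = L + 26.1·(cos 128.5°, sin 128.5°) = (12.97, 35.12). LP is perpendicular to PD; with |PD| = 20.5 on the right of LP, D = P + 20.5·(0.7826, 0.6225) = (29.01, 47.88). Then |MD| = |D − M| = 55.98.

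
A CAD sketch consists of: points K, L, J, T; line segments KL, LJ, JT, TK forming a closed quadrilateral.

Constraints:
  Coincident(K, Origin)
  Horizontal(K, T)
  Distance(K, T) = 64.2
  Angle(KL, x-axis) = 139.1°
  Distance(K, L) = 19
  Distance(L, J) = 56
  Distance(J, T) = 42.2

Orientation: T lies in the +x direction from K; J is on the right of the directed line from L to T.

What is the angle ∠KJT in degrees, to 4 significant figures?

108.1°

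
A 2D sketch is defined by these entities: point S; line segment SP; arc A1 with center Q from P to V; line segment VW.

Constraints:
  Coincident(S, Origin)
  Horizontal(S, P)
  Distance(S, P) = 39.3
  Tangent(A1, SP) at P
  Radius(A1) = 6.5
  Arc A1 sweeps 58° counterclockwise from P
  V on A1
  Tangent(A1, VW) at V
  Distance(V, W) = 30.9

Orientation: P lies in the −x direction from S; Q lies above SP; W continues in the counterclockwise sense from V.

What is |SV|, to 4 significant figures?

33.93

Tangency of A1 to SP means the radius QP is perpendicular to SP, so Q = P + (0, 6.5) = (-39.30, 6.500). On A1, P sits at bearing -90° from Q; a 58° counterclockwise sweep puts V at bearing -32°, so V = Q + 6.5·(cos -32°, sin -32°) = (-33.79, 3.056). Then |SV| = |V − S| = 33.93.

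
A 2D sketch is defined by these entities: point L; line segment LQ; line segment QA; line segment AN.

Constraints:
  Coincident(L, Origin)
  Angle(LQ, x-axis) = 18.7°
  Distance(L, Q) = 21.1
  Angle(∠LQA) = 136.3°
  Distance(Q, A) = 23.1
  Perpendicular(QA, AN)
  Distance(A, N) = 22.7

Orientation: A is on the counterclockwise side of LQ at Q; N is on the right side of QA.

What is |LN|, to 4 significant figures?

53.49

L is at the origin; LQ runs at 18.7° with length 21.1, so Q = 21.1·(cos 18.7°, sin 18.7°) = (19.99, 6.765). ∠LQA = 136.3°, so QA runs at 18.7° + (180° − 136.3°) = 62.40° from the x-axis; with |QA| = 23.1, A = Q + 23.1·(cos 62.40°, sin 62.40°) = (30.69, 27.24). The perpendicularity gives AN at right angles to QA; with |AN| = 22.7 on the right of QA, N = A + 22.7·(0.8862, -0.4633) = (50.81, 16.72). Then |LN| = |N − L| = 53.49.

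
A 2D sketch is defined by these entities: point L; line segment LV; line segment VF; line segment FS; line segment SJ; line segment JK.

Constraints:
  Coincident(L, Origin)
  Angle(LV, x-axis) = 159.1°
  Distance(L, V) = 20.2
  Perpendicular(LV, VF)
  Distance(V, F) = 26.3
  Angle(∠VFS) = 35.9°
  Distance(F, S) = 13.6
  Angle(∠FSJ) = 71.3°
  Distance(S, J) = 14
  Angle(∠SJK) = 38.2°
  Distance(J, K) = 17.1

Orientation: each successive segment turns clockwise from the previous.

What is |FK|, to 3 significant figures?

4.44

∠FSJ = 71.3° gives SJ at 176° from the x-axis; with |SJ| = 14.0, J = (-19.9, 19.5). ∠SJK = 38.2° gives JK at 34.5° from the x-axis; with |JK| = 17.1, K = (-5.85, 29.2). Then |FK| = |K − F| = 4.44.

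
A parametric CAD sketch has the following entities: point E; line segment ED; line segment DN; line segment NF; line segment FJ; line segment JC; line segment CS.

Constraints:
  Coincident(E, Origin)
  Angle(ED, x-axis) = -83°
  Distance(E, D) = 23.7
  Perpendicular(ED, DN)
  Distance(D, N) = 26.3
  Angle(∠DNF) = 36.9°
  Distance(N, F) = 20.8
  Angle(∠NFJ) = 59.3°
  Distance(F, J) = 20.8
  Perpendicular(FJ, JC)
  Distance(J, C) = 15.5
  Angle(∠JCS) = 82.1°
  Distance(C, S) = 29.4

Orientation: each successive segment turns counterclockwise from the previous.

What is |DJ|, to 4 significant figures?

11.05

∠DNF = 36.9° gives NF at 150.1° from the x-axis; with |NF| = 20.8, F = (10.96, -9.950). ∠NFJ = 59.3° gives FJ at -89.20° from the x-axis; with |FJ| = 20.8, J = (11.25, -30.75). Then |DJ| = |J − D| = 11.05.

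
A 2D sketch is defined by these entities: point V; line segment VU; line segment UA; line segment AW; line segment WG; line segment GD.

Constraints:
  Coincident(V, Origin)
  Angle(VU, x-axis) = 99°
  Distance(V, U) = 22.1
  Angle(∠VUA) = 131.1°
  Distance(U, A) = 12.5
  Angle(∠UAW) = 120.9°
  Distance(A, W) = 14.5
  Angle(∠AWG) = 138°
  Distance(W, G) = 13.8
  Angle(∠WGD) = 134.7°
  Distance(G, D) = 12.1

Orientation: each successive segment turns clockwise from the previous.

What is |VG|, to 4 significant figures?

33.16

V is at the origin; VU runs at 99.0° with length 22.1, so U = (-3.457, 21.83). ∠VUA = 131.1° gives UA at 50.10° from the x-axis; with |UA| = 12.5, A = (4.561, 31.42). ∠UAW = 120.9° gives AW at -9.000° from the x-axis; with |AW| = 14.5, W = (18.88, 29.15). ∠AWG = 138.0° gives WG at -51.00° from the x-axis; with |WG| = 13.8, G = (27.57, 18.42). Then |VG| = |G − V| = 33.16.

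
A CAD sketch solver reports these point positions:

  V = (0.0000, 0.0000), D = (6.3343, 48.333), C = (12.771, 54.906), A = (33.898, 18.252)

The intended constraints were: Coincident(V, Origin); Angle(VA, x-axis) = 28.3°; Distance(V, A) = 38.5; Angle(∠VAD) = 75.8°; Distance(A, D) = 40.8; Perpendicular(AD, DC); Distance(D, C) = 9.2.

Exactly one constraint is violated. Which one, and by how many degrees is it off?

Perpendicular(AD, DC) — off by 3.10°.

V = (0.00, 0.00) ✓; VA at 28.30° ✓; |VA| = 38.50 ✓; ∠VAD = 75.80° ✓; |AD| = 40.80 ✓; ∠(AD, DC) = 86.90° ✗; |DC| = 9.200 ✓.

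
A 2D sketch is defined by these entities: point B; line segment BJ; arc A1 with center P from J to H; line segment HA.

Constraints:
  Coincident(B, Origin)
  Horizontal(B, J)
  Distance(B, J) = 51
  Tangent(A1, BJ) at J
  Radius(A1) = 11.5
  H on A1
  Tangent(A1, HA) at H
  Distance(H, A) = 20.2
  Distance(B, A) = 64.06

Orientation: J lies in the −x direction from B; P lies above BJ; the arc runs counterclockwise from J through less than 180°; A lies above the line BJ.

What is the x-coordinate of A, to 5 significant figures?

-53.939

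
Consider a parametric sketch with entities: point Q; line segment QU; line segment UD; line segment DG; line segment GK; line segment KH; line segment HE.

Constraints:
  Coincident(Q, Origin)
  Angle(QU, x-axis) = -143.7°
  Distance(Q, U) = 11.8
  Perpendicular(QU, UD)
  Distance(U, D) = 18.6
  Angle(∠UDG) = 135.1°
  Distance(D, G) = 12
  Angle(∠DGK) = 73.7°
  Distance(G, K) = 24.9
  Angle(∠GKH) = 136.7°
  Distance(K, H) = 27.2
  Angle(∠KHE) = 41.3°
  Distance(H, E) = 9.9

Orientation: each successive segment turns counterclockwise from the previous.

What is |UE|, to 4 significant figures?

15.29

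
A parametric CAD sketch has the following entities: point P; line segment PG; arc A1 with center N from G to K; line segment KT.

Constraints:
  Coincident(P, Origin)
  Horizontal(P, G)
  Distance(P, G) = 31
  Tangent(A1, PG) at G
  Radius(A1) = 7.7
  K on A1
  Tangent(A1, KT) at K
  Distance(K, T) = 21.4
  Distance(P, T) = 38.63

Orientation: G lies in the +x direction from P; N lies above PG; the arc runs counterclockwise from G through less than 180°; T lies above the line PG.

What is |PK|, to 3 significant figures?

39.2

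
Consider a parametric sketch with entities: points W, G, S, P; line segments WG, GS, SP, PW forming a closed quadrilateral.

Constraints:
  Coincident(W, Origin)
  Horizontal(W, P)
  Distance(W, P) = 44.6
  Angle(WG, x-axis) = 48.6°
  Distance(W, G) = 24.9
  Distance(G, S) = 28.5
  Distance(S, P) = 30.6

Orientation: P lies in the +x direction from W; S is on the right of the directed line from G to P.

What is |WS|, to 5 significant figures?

18.441

Checks: |GS| = 28.50 ✓; |SP| = 30.60 ✓.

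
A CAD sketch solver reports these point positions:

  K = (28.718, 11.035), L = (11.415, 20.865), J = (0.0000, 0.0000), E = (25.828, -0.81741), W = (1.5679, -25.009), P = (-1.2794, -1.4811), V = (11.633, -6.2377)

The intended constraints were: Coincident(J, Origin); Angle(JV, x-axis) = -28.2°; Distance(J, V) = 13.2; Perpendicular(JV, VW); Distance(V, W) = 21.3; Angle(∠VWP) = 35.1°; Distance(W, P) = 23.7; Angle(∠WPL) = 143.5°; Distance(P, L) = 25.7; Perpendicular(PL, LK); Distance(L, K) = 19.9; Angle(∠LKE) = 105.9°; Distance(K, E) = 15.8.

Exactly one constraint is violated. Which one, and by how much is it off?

Distance(K, E) = 15.8 — off by 3.60.

J = (0.00, 0.00) ✓; JV at -28.20° ✓; |JV| = 13.20 ✓; ∠(JV, VW) = 90.00° ✓; |VW| = 21.30 ✓; ∠VWP = 35.10° ✓; |WP| = 23.70 ✓; ∠WPL = 143.5° ✓; |PL| = 25.70 ✓; ∠(PL, LK) = 90.00° ✓; |LK| = 19.90 ✓; ∠LKE = 105.9° ✓; |KE| = 12.20 ✗.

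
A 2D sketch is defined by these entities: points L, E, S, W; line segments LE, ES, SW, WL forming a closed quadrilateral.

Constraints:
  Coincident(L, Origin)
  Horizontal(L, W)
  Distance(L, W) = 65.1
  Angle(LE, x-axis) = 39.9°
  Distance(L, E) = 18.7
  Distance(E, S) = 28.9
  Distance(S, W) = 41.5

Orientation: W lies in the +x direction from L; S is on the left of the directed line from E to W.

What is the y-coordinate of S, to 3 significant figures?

30.3

L is at the origin; L and W share the same y with |LW| = 65.1 and W in +x, so W = (65.1, 0). LE runs at 39.9° with |LE| = 18.7, so E = (14.3, 12.0). S is determined by |ES| = 28.9 and |SW| = 41.5 together: it lies at the intersection of circle(E, 28.9) and circle(W, 41.5). With |EW| = 52.2, the foot of the radical line on EW is 17.6 from E and the perpendicular offset is √(28.9² − 17.6²) = 22.9. Taking the left-of-EW solution: S = (36.7, 30.3).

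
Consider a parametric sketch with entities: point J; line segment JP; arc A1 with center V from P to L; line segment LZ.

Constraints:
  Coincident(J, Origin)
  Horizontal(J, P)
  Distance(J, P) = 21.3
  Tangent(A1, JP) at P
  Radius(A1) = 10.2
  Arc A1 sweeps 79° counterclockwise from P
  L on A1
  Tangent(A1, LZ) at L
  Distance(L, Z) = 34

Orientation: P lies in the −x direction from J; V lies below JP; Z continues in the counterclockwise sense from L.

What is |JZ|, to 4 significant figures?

56.23

J is at the origin; J and P share the same y with |JP| = 21.3 and P on the −x side, so P = (-21.30, 0.000). The tangent condition forces VP to be normal to JP, so V = P + (0, -10.2) = (-21.30, -10.20). On A1, P sits at bearing 90° from V; a 79° counterclockwise sweep puts L at bearing 169°, so L = V + 10.2·(cos 169°, sin 169°) = (-31.31, -8.254). The tangent condition forces VL to be normal to LZ, so LZ runs along (−sin 169°, cos 169°); with |LZ| = 34.0, Z = (-37.80, -41.63). Then |JZ| = |Z − J| = 56.23.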